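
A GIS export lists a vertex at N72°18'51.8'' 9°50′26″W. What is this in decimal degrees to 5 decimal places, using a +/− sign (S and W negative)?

Lat: 72° + 18/60 + 51.8/3600 = 72 + 0.300000 + 0.014389 = 72.314389
N ⇒ keep positive
Longitude: 50′ + 26″ = 50.43333′; 9 + 50.43333/60 = 9.840556
hemisphere W, so the sign is −

72.31439, -9.84056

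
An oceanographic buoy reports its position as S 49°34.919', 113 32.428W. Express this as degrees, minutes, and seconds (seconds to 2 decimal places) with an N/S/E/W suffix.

φ: 34.91900′ → 34′ and 0.91900 × 60 = 55.1400″
Longitude: 32.42800′ → 32′ and 0.42800 × 60 = 25.6800″

49°34′55.14″ S, 113°32′25.68″ W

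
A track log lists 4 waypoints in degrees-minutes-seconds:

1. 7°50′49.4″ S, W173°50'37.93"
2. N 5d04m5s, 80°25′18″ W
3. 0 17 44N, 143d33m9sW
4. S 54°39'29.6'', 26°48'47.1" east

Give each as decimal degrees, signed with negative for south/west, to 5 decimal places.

Point 1:
  φ: 7 + 50/60 + 49.4/3600 = 7.847056
  hemisphere S, so the sign is −
  λ: 173° + 50/60 + 37.93/3600 = 173 + 0.833333 + 0.010536 = 173.843869
  hemisphere W, so the sign is −
Point 2:
  Lat: 4′ + 5″ = 4.08333′; 5 + 4.08333/60 = 5.068056
  N → positive
  λ: 80° + 25/60 + 18/3600 = 80 + 0.416667 + 0.005000 = 80.421667
  hemisphere W, so the sign is −
Point 3:
  Lat: 17′ + 44″ = 17.73333′; 0 + 17.73333/60 = 0.295556
  N → positive
  Lon: 33′ + 9″ = 33.15000′; 143 + 33.15000/60 = 143.552500
  W ⇒ negate
Point 4:
  Latitude: 54° + 39/60 + 29.6/3600 = 54 + 0.650000 + 0.008222 = 54.658222
  hemisphere S, so the sign is −
  λ: 26 + 48/60 + 47.1/3600 = 26.813083
  E ⇒ keep positive

1. -7.84706, -173.84387
2. 5.06806, -80.42167
3. 0.29556, -143.55250
4. -54.65822, 26.81308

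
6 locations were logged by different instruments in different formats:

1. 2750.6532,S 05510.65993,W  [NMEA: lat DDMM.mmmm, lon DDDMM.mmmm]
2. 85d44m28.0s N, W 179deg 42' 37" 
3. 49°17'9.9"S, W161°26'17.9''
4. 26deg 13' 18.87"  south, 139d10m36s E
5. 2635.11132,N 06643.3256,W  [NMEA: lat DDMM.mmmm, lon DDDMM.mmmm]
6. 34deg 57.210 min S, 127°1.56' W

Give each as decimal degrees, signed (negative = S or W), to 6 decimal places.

1. -27.844220, -55.177666
2. 85.741111, -179.710278
3. -49.286083, -161.438306
4. -26.221908, 139.176667
5. 26.585189, -66.722093
6. -34.953500, -127.026000

Point 1:
  Latitude: split at 2 digits → 27° and 50.6532′; 27 + 50.6532/60 = 27.8442200
  S ⇒ negate
  λ: degrees = first 3 digits = 55, minutes = 10.65993; 55 + 10.65993/60 = 55.1776655
  W ⇒ negate
Point 2:
  φ: 44′ + 28″ = 44.46667′; 85 + 44.46667/60 = 85.7411111
  N → positive
  λ: 179 + 42/60 + 37/3600 = 179.7102778
  W → negative
Point 3:
  Lat: 17′ + 9.9″ = 17.16500′; 49 + 17.16500/60 = 49.2860833
  S → negative
  Longitude: 161° + 26/60 + 17.9/3600 = 161 + 0.433333 + 0.004972 = 161.4383056
  W → negative
Point 4:
  Lat: 26° + 13/60 + 18.87/3600 = 26 + 0.216667 + 0.005242 = 26.2219083
  hemisphere S, so the sign is −
  λ: 139 + 10/60 + 36/3600 = 139.1766667
  E → positive
Point 5:
  Lat: split at 2 digits → 26° and 35.11132′; 26 + 35.11132/60 = 26.5851887
  N ⇒ keep positive
  λ: degrees = first 3 digits = 66, minutes = 43.3256; 66 + 43.3256/60 = 66.7220933
  hemisphere W, so the sign is −
Point 6:
  Latitude: 34 + 57.21/60 = 34.9535000
  S → negative
  Lon: 1.56′ = 0.026000°; total 127.0260000
  W ⇒ negate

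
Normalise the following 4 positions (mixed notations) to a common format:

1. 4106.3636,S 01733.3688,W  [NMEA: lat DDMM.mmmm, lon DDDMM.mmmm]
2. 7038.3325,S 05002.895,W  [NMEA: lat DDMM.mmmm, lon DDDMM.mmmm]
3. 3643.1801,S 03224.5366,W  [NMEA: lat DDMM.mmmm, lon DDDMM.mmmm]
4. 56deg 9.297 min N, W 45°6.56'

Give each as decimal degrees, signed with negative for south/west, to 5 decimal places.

Point 1:
  Lat: split at 2 digits → 41° and 6.3636′; 41 + 6.3636/60 = 41.106060
  S → negative
  Lon: degrees = first 3 digits = 17, minutes = 33.3688; 17 + 33.3688/60 = 17.556147
  hemisphere W, so the sign is −
Point 2:
  Lat: split at 2 digits → 70° and 38.3325′; 70 + 38.3325/60 = 70.638875
  hemisphere S, so the sign is −
  Longitude: split at 3 digits → 050° and 2.895′; 50 + 2.895/60 = 50.048250
  W → negative
Point 3:
  φ: split at 2 digits → 36° and 43.1801′; 36 + 43.1801/60 = 36.719668
  S ⇒ negate
  λ: degrees = first 3 digits = 32, minutes = 24.5366; 32 + 24.5366/60 = 32.408943
  hemisphere W, so the sign is −
Point 4:
  Lat: 9.297′ = 0.154950°; total 56.154950
  N → positive
  Lon: 45 + 6.56/60 = 45.109333
  W ⇒ negate

1. -41.10606, -17.55615
2. -70.63888, -50.04825
3. -36.71967, -32.40894
4. 56.15495, -45.10933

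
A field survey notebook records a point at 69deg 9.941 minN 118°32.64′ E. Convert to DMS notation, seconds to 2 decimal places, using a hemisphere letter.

φ: 9.94100′ → 9′ and 0.94100 × 60 = 56.4600″
λ: fractional minutes 0.64000 × 60 = 38.4000″

69°09′56.46″ N, 118°32′38.40″ E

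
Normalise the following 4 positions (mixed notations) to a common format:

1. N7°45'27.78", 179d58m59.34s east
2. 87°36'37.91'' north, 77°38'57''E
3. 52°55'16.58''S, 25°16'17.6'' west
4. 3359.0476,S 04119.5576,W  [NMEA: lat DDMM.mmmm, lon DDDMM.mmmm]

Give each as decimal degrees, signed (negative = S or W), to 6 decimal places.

Point 1:
  Lat: 45′ + 27.78″ = 45.46300′; 7 + 45.46300/60 = 7.7577167
  N → positive
  Longitude: 58′ + 59.34″ = 58.98900′; 179 + 58.98900/60 = 179.9831500
  E → positive
Point 2:
  φ: 87° + 36/60 + 37.91/3600 = 87 + 0.600000 + 0.010531 = 87.6105306
  N ⇒ keep positive
  Lon: 38′ + 57″ = 38.95000′; 77 + 38.95000/60 = 77.6491667
  E ⇒ keep positive
Point 3:
  Latitude: 55′ + 16.58″ = 55.27633′; 52 + 55.27633/60 = 52.9212722
  hemisphere S, so the sign is −
  Lon: 25 + 16/60 + 17.6/3600 = 25.2715556
  W ⇒ negate
Point 4:
  Latitude: split at 2 digits → 33° and 59.0476′; 33 + 59.0476/60 = 33.9841267
  S → negative
  λ: split at 3 digits → 041° and 19.5576′; 41 + 19.5576/60 = 41.3259600
  hemisphere W, so the sign is −

1. 7.757717, 179.983150
2. 87.610531, 77.649167
3. -52.921272, -25.271556
4. -33.984127, -41.325960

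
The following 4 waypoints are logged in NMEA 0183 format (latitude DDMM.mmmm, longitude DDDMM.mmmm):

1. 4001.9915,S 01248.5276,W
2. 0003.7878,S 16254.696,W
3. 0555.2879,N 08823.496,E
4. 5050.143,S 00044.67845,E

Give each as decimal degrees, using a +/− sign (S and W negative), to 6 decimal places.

Point 1:
  Latitude: split at 2 digits → 40° and 1.9915′; 40 + 1.9915/60 = 40.0331917
  S → negative
  Longitude: split at 3 digits → 012° and 48.5276′; 12 + 48.5276/60 = 12.8087933
  W ⇒ negate
Point 2:
  Latitude: split at 2 digits → 00° and 3.7878′; 0 + 3.7878/60 = 0.0631300
  S → negative
  Lon: degrees = first 3 digits = 162, minutes = 54.696; 162 + 54.696/60 = 162.9116000
  hemisphere W, so the sign is −
Point 3:
  Latitude: degrees = first 2 digits = 5, minutes = 55.2879; 5 + 55.2879/60 = 5.9214650
  N ⇒ keep positive
  Longitude: split at 3 digits → 088° and 23.496′; 88 + 23.496/60 = 88.3916000
  E → positive
Point 4:
  φ: split at 2 digits → 50° and 50.143′; 50 + 50.143/60 = 50.8357167
  S ⇒ negate
  Longitude: degrees = first 3 digits = 0, minutes = 44.67845; 0 + 44.67845/60 = 0.7446408
  E ⇒ keep positive

1. -40.033192, -12.808793
2. -0.063130, -162.911600
3. 5.921465, 88.391600
4. -50.835717, 0.744641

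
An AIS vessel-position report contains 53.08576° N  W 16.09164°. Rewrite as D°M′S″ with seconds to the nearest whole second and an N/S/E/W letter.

53°05′9″ N, 16°05′30″ W

Lat: 0.085760 × 60 = 5.14560′ → 5′, remainder × 60 = 8.74″
Longitude: 0.091640 × 60 = 5.49840′ → 5′, remainder × 60 = 29.90″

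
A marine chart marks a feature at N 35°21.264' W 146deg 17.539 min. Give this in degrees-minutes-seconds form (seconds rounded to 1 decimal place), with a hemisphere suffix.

35°21′15.8″ N, 146°17′32.3″ W

Lat: 21.26400′ → 21′ and 0.26400 × 60 = 15.840″
λ: fractional minutes 0.53900 × 60 = 32.340″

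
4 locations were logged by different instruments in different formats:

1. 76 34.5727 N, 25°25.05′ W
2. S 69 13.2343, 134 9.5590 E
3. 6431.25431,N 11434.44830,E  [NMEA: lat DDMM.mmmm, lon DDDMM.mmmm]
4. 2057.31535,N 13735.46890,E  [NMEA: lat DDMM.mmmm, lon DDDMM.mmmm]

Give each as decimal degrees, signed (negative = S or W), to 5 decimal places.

1. 76.57621, -25.41750
2. -69.22057, 134.15932
3. 64.52091, 114.57414
4. 20.95526, 137.59115

Point 1:
  Latitude: 76 + 34.5727/60 = 76.576212
  N → positive
  Lon: 25 + 25.05/60 = 25.417500
  W ⇒ negate
Point 2:
  Lat: 13.2343′ = 0.220572°; total 69.220572
  S → negative
  λ: 9.559′ = 0.159317°; total 134.159317
  E ⇒ keep positive
Point 3:
  φ: degrees = first 2 digits = 64, minutes = 31.25431; 64 + 31.25431/60 = 64.520905
  N → positive
  Lon: split at 3 digits → 114° and 34.4483′; 114 + 34.4483/60 = 114.574138
  E ⇒ keep positive
Point 4:
  Lat: degrees = first 2 digits = 20, minutes = 57.31535; 20 + 57.31535/60 = 20.955256
  N ⇒ keep positive
  λ: degrees = first 3 digits = 137, minutes = 35.4689; 137 + 35.4689/60 = 137.591148
  E ⇒ keep positive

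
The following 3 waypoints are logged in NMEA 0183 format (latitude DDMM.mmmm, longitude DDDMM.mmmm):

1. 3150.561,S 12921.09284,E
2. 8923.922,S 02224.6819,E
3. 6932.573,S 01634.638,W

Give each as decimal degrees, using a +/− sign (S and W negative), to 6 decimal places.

Point 1:
  Lat: degrees = first 2 digits = 31, minutes = 50.561; 31 + 50.561/60 = 31.8426833
  hemisphere S, so the sign is −
  λ: split at 3 digits → 129° and 21.09284′; 129 + 21.09284/60 = 129.3515473
  E ⇒ keep positive
Point 2:
  Latitude: split at 2 digits → 89° and 23.922′; 89 + 23.922/60 = 89.3987000
  S → negative
  Longitude: split at 3 digits → 022° and 24.6819′; 22 + 24.6819/60 = 22.4113650
  E ⇒ keep positive
Point 3:
  Latitude: degrees = first 2 digits = 69, minutes = 32.573; 69 + 32.573/60 = 69.5428833
  S → negative
  Lon: degrees = first 3 digits = 16, minutes = 34.638; 16 + 34.638/60 = 16.5773000
  W → negative

1. -31.842683, 129.351547
2. -89.398700, 22.411365
3. -69.542883, -16.577300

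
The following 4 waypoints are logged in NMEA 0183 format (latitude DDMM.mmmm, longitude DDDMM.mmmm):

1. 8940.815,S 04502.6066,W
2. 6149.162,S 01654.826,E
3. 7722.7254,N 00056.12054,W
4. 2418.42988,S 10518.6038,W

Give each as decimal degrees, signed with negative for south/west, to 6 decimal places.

1. -89.680250, -45.043443
2. -61.819367, 16.913767
3. 77.378757, -0.935342
4. -24.307165, -105.310063

Point 1:
  Latitude: split at 2 digits → 89° and 40.815′; 89 + 40.815/60 = 89.6802500
  hemisphere S, so the sign is −
  Lon: degrees = first 3 digits = 45, minutes = 2.6066; 45 + 2.6066/60 = 45.0434433
  W ⇒ negate
Point 2:
  Lat: degrees = first 2 digits = 61, minutes = 49.162; 61 + 49.162/60 = 61.8193667
  S → negative
  λ: degrees = first 3 digits = 16, minutes = 54.826; 16 + 54.826/60 = 16.9137667
  E ⇒ keep positive
Point 3:
  Lat: degrees = first 2 digits = 77, minutes = 22.7254; 77 + 22.7254/60 = 77.3787567
  N ⇒ keep positive
  Longitude: degrees = first 3 digits = 0, minutes = 56.12054; 0 + 56.12054/60 = 0.9353423
  hemisphere W, so the sign is −
Point 4:
  Lat: degrees = first 2 digits = 24, minutes = 18.42988; 24 + 18.42988/60 = 24.3071647
  S → negative
  Longitude: split at 3 digits → 105° and 18.6038′; 105 + 18.6038/60 = 105.3100633
  hemisphere W, so the sign is −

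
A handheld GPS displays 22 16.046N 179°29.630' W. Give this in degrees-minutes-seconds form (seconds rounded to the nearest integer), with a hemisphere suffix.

Lat: fractional minutes 0.04600 × 60 = 2.76″
Longitude: 29.63000′ → 29′ and 0.63000 × 60 = 37.80″

22°16′3″ N, 179°29′38″ W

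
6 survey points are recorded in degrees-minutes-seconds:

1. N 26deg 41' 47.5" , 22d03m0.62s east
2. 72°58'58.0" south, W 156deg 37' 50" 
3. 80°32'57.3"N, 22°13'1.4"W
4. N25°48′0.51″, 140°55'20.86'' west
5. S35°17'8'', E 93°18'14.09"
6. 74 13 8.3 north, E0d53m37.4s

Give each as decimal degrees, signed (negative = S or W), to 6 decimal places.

1. 26.696528, 22.050172
2. -72.982778, -156.630556
3. 80.549250, -22.217056
4. 25.800142, -140.922461
5. -35.285556, 93.303914
6. 74.218972, 0.893722

Point 1:
  Latitude: 41′ + 47.5″ = 41.79167′; 26 + 41.79167/60 = 26.6965278
  N ⇒ keep positive
  Lon: 22° + 3/60 + 0.62/3600 = 22 + 0.050000 + 0.000172 = 22.0501722
  E → positive
Point 2:
  Lat: 72 + 58/60 + 58/3600 = 72.9827778
  hemisphere S, so the sign is −
  Lon: 156 + 37/60 + 50/3600 = 156.6305556
  W → negative
Point 3:
  Lat: 32′ + 57.3″ = 32.95500′; 80 + 32.95500/60 = 80.5492500
  N → positive
  Lon: 22 + 13/60 + 1.4/3600 = 22.2170556
  W → negative
Point 4:
  φ: 25 + 48/60 + 0.51/3600 = 25.8001417
  N ⇒ keep positive
  Lon: 140° + 55/60 + 20.86/3600 = 140 + 0.916667 + 0.005794 = 140.9224611
  W ⇒ negate
Point 5:
  Lat: 35° + 17/60 + 8/3600 = 35 + 0.283333 + 0.002222 = 35.2855556
  S → negative
  Longitude: 93 + 18/60 + 14.09/3600 = 93.3039139
  E → positive
Point 6:
  Lat: 13′ + 8.3″ = 13.13833′; 74 + 13.13833/60 = 74.2189722
  N ⇒ keep positive
  Lon: 0 + 53/60 + 37.4/3600 = 0.8937222
  E → positive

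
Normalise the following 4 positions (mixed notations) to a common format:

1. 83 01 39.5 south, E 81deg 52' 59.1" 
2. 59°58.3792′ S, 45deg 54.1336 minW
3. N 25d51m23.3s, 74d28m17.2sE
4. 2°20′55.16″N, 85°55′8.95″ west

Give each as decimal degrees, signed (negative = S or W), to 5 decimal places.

1. -83.02764, 81.88308
2. -59.97299, -45.90223
3. 25.85647, 74.47144
4. 2.34866, -85.91915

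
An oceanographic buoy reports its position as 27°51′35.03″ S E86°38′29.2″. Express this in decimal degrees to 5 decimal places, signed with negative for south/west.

φ: 51′ + 35.03″ = 51.58383′; 27 + 51.58383/60 = 27.859731
hemisphere S, so the sign is −
Longitude: 86° + 38/60 + 29.2/3600 = 86 + 0.633333 + 0.008111 = 86.641444
E → positive

-27.85973, 86.64144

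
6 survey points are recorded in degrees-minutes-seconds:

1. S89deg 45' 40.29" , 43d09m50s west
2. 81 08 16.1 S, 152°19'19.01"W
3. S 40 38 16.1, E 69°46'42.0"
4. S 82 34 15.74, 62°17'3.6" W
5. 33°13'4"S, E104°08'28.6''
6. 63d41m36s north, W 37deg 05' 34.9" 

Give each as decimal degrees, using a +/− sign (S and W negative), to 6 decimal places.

1. -89.761192, -43.163889
2. -81.137806, -152.321947
3. -40.637806, 69.778333
4. -82.571039, -62.284333
5. -33.217778, 104.141278
6. 63.693333, -37.093028

Point 1:
  Latitude: 45′ + 40.29″ = 45.67150′; 89 + 45.67150/60 = 89.7611917
  hemisphere S, so the sign is −
  Lon: 43° + 9/60 + 50/3600 = 43 + 0.150000 + 0.013889 = 43.1638889
  W ⇒ negate
Point 2:
  Latitude: 8′ + 16.1″ = 8.26833′; 81 + 8.26833/60 = 81.1378056
  S ⇒ negate
  Lon: 19′ + 19.01″ = 19.31683′; 152 + 19.31683/60 = 152.3219472
  W → negative
Point 3:
  Latitude: 40 + 38/60 + 16.1/3600 = 40.6378056
  S ⇒ negate
  Longitude: 69° + 46/60 + 42/3600 = 69 + 0.766667 + 0.011667 = 69.7783333
  E → positive
Point 4:
  Lat: 34′ + 15.74″ = 34.26233′; 82 + 34.26233/60 = 82.5710389
  hemisphere S, so the sign is −
  Lon: 62° + 17/60 + 3.6/3600 = 62 + 0.283333 + 0.001000 = 62.2843333
  W → negative
Point 5:
  Latitude: 33 + 13/60 + 4/3600 = 33.2177778
  S ⇒ negate
  λ: 104 + 8/60 + 28.6/3600 = 104.1412778
  E → positive
Point 6:
  Lat: 41′ + 36″ = 41.60000′; 63 + 41.60000/60 = 63.6933333
  N ⇒ keep positive
  λ: 37° + 5/60 + 34.9/3600 = 37 + 0.083333 + 0.009694 = 37.0930278
  W → negative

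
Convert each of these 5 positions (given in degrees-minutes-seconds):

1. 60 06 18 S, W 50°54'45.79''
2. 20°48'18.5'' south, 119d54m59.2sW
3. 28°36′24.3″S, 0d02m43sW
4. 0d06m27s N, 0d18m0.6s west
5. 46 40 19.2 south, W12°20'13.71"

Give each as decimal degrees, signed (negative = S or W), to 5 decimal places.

1. -60.10500, -50.91272
2. -20.80514, -119.91644
3. -28.60675, -0.04528
4. 0.10750, -0.30017
5. -46.67200, -12.33714

Point 1:
  Latitude: 6′ + 18″ = 6.30000′; 60 + 6.30000/60 = 60.105000
  S ⇒ negate
  λ: 54′ + 45.79″ = 54.76317′; 50 + 54.76317/60 = 50.912719
  W ⇒ negate
Point 2:
  Lat: 20° + 48/60 + 18.5/3600 = 20 + 0.800000 + 0.005139 = 20.805139
  hemisphere S, so the sign is −
  Longitude: 54′ + 59.2″ = 54.98667′; 119 + 54.98667/60 = 119.916444
  W → negative
Point 3:
  Lat: 36′ + 24.3″ = 36.40500′; 28 + 36.40500/60 = 28.606750
  hemisphere S, so the sign is −
  λ: 0° + 2/60 + 43/3600 = 0 + 0.033333 + 0.011944 = 0.045278
  hemisphere W, so the sign is −
Point 4:
  Lat: 0 + 6/60 + 27/3600 = 0.107500
  N ⇒ keep positive
  Lon: 0° + 18/60 + 0.6/3600 = 0 + 0.300000 + 0.000167 = 0.300167
  W → negative
Point 5:
  φ: 46 + 40/60 + 19.2/3600 = 46.672000
  S → negative
  Longitude: 12 + 20/60 + 13.71/3600 = 12.337142
  hemisphere W, so the sign is −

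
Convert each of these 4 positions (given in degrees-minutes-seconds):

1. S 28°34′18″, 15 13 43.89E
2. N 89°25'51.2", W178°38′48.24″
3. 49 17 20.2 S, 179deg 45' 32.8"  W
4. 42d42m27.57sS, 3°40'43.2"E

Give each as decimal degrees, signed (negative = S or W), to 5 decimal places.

1. -28.57167, 15.22886
2. 89.43089, -178.64673
3. -49.28894, -179.75911
4. -42.70766, 3.67867

Point 1:
  φ: 34′ + 18″ = 34.30000′; 28 + 34.30000/60 = 28.571667
  S → negative
  Longitude: 15° + 13/60 + 43.89/3600 = 15 + 0.216667 + 0.012192 = 15.228858
  E ⇒ keep positive
Point 2:
  Lat: 89° + 25/60 + 51.2/3600 = 89 + 0.416667 + 0.014222 = 89.430889
  N → positive
  Longitude: 38′ + 48.24″ = 38.80400′; 178 + 38.80400/60 = 178.646733
  W ⇒ negate
Point 3:
  Lat: 17′ + 20.2″ = 17.33667′; 49 + 17.33667/60 = 49.288944
  S ⇒ negate
  λ: 45′ + 32.8″ = 45.54667′; 179 + 45.54667/60 = 179.759111
  W ⇒ negate
Point 4:
  φ: 42° + 42/60 + 27.57/3600 = 42 + 0.700000 + 0.007658 = 42.707658
  hemisphere S, so the sign is −
  λ: 3° + 40/60 + 43.2/3600 = 3 + 0.666667 + 0.012000 = 3.678667
  E → positive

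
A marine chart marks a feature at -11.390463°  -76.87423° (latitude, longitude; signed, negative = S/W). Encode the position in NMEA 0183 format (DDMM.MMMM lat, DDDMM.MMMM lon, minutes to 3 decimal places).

1123.428,S / 07652.454,W

Latitude is negative → S; |value| = 11.390463
φ: minutes = (11.390463 − 11) × 60 = 23.42778
Longitude is negative → W; |value| = 76.874230
Longitude: fractional part 0.874230 → 52.45380 minutes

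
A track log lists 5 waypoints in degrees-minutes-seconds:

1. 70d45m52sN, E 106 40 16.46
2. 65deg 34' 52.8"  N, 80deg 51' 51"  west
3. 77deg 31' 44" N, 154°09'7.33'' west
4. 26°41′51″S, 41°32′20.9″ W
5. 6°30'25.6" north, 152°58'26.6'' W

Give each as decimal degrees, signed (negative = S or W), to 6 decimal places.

Point 1:
  Lat: 45′ + 52″ = 45.86667′; 70 + 45.86667/60 = 70.7644444
  N → positive
  Lon: 106° + 40/60 + 16.46/3600 = 106 + 0.666667 + 0.004572 = 106.6712389
  E ⇒ keep positive
Point 2:
  Latitude: 65 + 34/60 + 52.8/3600 = 65.5813333
  N ⇒ keep positive
  Longitude: 51′ + 51″ = 51.85000′; 80 + 51.85000/60 = 80.8641667
  hemisphere W, so the sign is −
Point 3:
  Latitude: 77° + 31/60 + 44/3600 = 77 + 0.516667 + 0.012222 = 77.5288889
  N → positive
  Longitude: 154 + 9/60 + 7.33/3600 = 154.1520361
  W ⇒ negate
Point 4:
  Lat: 41′ + 51″ = 41.85000′; 26 + 41.85000/60 = 26.6975000
  S ⇒ negate
  Longitude: 32′ + 20.9″ = 32.34833′; 41 + 32.34833/60 = 41.5391389
  hemisphere W, so the sign is −
Point 5:
  Lat: 30′ + 25.6″ = 30.42667′; 6 + 30.42667/60 = 6.5071111
  N ⇒ keep positive
  Lon: 58′ + 26.6″ = 58.44333′; 152 + 58.44333/60 = 152.9740556
  hemisphere W, so the sign is −

1. 70.764444, 106.671239
2. 65.581333, -80.864167
3. 77.528889, -154.152036
4. -26.697500, -41.539139
5. 6.507111, -152.974056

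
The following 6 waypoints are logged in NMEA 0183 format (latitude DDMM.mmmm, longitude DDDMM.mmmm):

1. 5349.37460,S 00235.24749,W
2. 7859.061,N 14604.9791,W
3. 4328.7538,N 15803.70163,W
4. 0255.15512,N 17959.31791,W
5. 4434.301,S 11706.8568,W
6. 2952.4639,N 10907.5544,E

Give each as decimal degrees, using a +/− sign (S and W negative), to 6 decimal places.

1. -53.822910, -2.587458
2. 78.984350, -146.082985
3. 43.479230, -158.061694
4. 2.919252, -179.988632
5. -44.571683, -117.114280
6. 29.874398, 109.125907

Point 1:
  Lat: degrees = first 2 digits = 53, minutes = 49.3746; 53 + 49.3746/60 = 53.8229100
  S ⇒ negate
  λ: split at 3 digits → 002° and 35.24749′; 2 + 35.24749/60 = 2.5874582
  W → negative
Point 2:
  Latitude: degrees = first 2 digits = 78, minutes = 59.061; 78 + 59.061/60 = 78.9843500
  N → positive
  λ: degrees = first 3 digits = 146, minutes = 4.9791; 146 + 4.9791/60 = 146.0829850
  hemisphere W, so the sign is −
Point 3:
  Lat: degrees = first 2 digits = 43, minutes = 28.7538; 43 + 28.7538/60 = 43.4792300
  N → positive
  Lon: degrees = first 3 digits = 158, minutes = 3.70163; 158 + 3.70163/60 = 158.0616938
  W ⇒ negate
Point 4:
  φ: degrees = first 2 digits = 2, minutes = 55.15512; 2 + 55.15512/60 = 2.9192520
  N → positive
  λ: degrees = first 3 digits = 179, minutes = 59.31791; 179 + 59.31791/60 = 179.9886318
  W → negative
Point 5:
  Lat: split at 2 digits → 44° and 34.301′; 44 + 34.301/60 = 44.5716833
  S → negative
  Longitude: degrees = first 3 digits = 117, minutes = 6.8568; 117 + 6.8568/60 = 117.1142800
  W → negative
Point 6:
  Latitude: split at 2 digits → 29° and 52.4639′; 29 + 52.4639/60 = 29.8743983
  N ⇒ keep positive
  Lon: degrees = first 3 digits = 109, minutes = 7.5544; 109 + 7.5544/60 = 109.1259067
  E → positive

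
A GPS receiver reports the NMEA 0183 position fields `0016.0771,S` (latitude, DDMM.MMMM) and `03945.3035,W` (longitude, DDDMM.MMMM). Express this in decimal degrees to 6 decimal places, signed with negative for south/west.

φ: split at 2 digits → 00° and 16.0771′; 0 + 16.0771/60 = 0.2679517
S ⇒ negate
Longitude: split at 3 digits → 039° and 45.3035′; 39 + 45.3035/60 = 39.7550583
W ⇒ negate

-0.267952, -39.755058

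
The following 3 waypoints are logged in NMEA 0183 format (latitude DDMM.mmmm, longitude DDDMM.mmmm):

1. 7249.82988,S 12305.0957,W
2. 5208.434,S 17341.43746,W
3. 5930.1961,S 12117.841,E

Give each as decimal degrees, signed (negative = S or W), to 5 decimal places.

Point 1:
  φ: degrees = first 2 digits = 72, minutes = 49.82988; 72 + 49.82988/60 = 72.830498
  hemisphere S, so the sign is −
  Longitude: split at 3 digits → 123° and 5.0957′; 123 + 5.0957/60 = 123.084928
  W → negative
Point 2:
  Lat: split at 2 digits → 52° and 8.434′; 52 + 8.434/60 = 52.140567
  S ⇒ negate
  Lon: split at 3 digits → 173° and 41.43746′; 173 + 41.43746/60 = 173.690624
  W ⇒ negate
Point 3:
  Latitude: split at 2 digits → 59° and 30.1961′; 59 + 30.1961/60 = 59.503268
  S ⇒ negate
  Lon: split at 3 digits → 121° and 17.841′; 121 + 17.841/60 = 121.297350
  E → positive

1. -72.83050, -123.08493
2. -52.14057, -173.69062
3. -59.50327, 121.29735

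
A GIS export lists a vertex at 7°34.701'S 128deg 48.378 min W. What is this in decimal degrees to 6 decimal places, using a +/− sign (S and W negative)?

-7.578350, -128.806300

Latitude: 7 + 34.701/60 = 7.5783500
S ⇒ negate
λ: 128 + 48.378/60 = 128.8063000
W → negative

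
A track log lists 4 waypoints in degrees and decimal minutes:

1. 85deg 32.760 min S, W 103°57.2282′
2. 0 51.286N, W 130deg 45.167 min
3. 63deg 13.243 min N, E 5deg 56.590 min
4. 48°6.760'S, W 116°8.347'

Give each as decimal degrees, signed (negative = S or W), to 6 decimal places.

1. -85.546000, -103.953803
2. 0.854767, -130.752783
3. 63.220717, 5.943167
4. -48.112667, -116.139117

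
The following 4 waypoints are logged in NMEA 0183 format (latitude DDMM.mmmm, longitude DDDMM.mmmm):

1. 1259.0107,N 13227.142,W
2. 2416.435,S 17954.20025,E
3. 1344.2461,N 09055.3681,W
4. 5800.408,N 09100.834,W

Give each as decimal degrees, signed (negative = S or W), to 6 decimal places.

1. 12.983512, -132.452367
2. -24.273917, 179.903338
3. 13.737435, -90.922802
4. 58.006800, -91.013900

Point 1:
  Latitude: split at 2 digits → 12° and 59.0107′; 12 + 59.0107/60 = 12.9835117
  N ⇒ keep positive
  λ: degrees = first 3 digits = 132, minutes = 27.142; 132 + 27.142/60 = 132.4523667
  W ⇒ negate
Point 2:
  Lat: degrees = first 2 digits = 24, minutes = 16.435; 24 + 16.435/60 = 24.2739167
  S ⇒ negate
  Longitude: split at 3 digits → 179° and 54.20025′; 179 + 54.20025/60 = 179.9033375
  E ⇒ keep positive
Point 3:
  Latitude: degrees = first 2 digits = 13, minutes = 44.2461; 13 + 44.2461/60 = 13.7374350
  N ⇒ keep positive
  Lon: split at 3 digits → 090° and 55.3681′; 90 + 55.3681/60 = 90.9228017
  hemisphere W, so the sign is −
Point 4:
  φ: degrees = first 2 digits = 58, minutes = 0.408; 58 + 0.408/60 = 58.0068000
  N ⇒ keep positive
  Lon: split at 3 digits → 091° and 0.834′; 91 + 0.834/60 = 91.0139000
  W ⇒ negate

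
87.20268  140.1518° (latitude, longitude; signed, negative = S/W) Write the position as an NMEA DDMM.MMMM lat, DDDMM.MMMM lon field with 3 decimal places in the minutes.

8712.161,N / 14009.108,E

Lat: 87° + 0.202680 × 60 = 87° 12.16080′
Longitude: fractional part 0.151800 → 9.10800 minutes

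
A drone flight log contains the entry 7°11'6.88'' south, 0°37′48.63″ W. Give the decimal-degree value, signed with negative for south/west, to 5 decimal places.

φ: 7 + 11/60 + 6.88/3600 = 7.185244
S ⇒ negate
λ: 0° + 37/60 + 48.63/3600 = 0 + 0.616667 + 0.013508 = 0.630175
W → negative

-7.18524, -0.63018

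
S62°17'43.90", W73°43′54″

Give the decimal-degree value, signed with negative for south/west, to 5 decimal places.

-62.29553, -73.73167

φ: 62 + 17/60 + 43.9/3600 = 62.295528
S → negative
Lon: 43′ + 54″ = 43.90000′; 73 + 43.90000/60 = 73.731667
W ⇒ negate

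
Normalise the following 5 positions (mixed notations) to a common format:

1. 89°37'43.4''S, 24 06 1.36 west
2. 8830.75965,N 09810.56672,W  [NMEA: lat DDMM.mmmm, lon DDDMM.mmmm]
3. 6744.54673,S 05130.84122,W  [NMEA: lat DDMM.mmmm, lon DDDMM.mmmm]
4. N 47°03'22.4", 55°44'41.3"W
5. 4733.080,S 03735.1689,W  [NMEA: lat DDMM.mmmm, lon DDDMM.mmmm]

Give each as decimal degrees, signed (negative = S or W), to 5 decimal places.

1. -89.62872, -24.10038
2. 88.51266, -98.17611
3. -67.74245, -51.51402
4. 47.05622, -55.74481
5. -47.55133, -37.58615

Point 1:
  Latitude: 37′ + 43.4″ = 37.72333′; 89 + 37.72333/60 = 89.628722
  hemisphere S, so the sign is −
  Lon: 24° + 6/60 + 1.36/3600 = 24 + 0.100000 + 0.000378 = 24.100378
  W ⇒ negate
Point 2:
  Lat: degrees = first 2 digits = 88, minutes = 30.75965; 88 + 30.75965/60 = 88.512661
  N → positive
  λ: split at 3 digits → 098° and 10.56672′; 98 + 10.56672/60 = 98.176112
  W ⇒ negate
Point 3:
  Latitude: degrees = first 2 digits = 67, minutes = 44.54673; 67 + 44.54673/60 = 67.742446
  S → negative
  Longitude: degrees = first 3 digits = 51, minutes = 30.84122; 51 + 30.84122/60 = 51.514020
  hemisphere W, so the sign is −
Point 4:
  Lat: 3′ + 22.4″ = 3.37333′; 47 + 3.37333/60 = 47.056222
  N ⇒ keep positive
  Longitude: 55 + 44/60 + 41.3/3600 = 55.744806
  W → negative
Point 5:
  φ: split at 2 digits → 47° and 33.08′; 47 + 33.08/60 = 47.551333
  S → negative
  Longitude: degrees = first 3 digits = 37, minutes = 35.1689; 37 + 35.1689/60 = 37.586148
  W ⇒ negate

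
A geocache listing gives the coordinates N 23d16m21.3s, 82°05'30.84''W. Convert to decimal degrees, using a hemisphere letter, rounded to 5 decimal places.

φ: 16′ + 21.3″ = 16.35500′; 23 + 16.35500/60 = 23.272583
λ: 5′ + 30.84″ = 5.51400′; 82 + 5.51400/60 = 82.091900

23.27258° N, 82.09190° W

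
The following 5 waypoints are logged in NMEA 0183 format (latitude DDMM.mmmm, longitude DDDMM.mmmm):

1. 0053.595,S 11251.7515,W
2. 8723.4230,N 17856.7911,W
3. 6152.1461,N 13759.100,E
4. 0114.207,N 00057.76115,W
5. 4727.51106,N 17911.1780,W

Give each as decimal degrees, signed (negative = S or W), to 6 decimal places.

1. -0.893250, -112.862525
2. 87.390383, -178.946518
3. 61.869102, 137.985000
4. 1.236783, -0.962686
5. 47.458518, -179.186300

Point 1:
  φ: split at 2 digits → 00° and 53.595′; 0 + 53.595/60 = 0.8932500
  S → negative
  Lon: degrees = first 3 digits = 112, minutes = 51.7515; 112 + 51.7515/60 = 112.8625250
  W → negative
Point 2:
  Lat: degrees = first 2 digits = 87, minutes = 23.423; 87 + 23.423/60 = 87.3903833
  N ⇒ keep positive
  λ: degrees = first 3 digits = 178, minutes = 56.7911; 178 + 56.7911/60 = 178.9465183
  W → negative
Point 3:
  Lat: split at 2 digits → 61° and 52.1461′; 61 + 52.1461/60 = 61.8691017
  N → positive
  Longitude: split at 3 digits → 137° and 59.1′; 137 + 59.1/60 = 137.9850000
  E → positive
Point 4:
  Latitude: degrees = first 2 digits = 1, minutes = 14.207; 1 + 14.207/60 = 1.2367833
  N ⇒ keep positive
  Lon: split at 3 digits → 000° and 57.76115′; 0 + 57.76115/60 = 0.9626858
  W ⇒ negate
Point 5:
  Latitude: split at 2 digits → 47° and 27.51106′; 47 + 27.51106/60 = 47.4585177
  N ⇒ keep positive
  λ: split at 3 digits → 179° and 11.178′; 179 + 11.178/60 = 179.1863000
  hemisphere W, so the sign is −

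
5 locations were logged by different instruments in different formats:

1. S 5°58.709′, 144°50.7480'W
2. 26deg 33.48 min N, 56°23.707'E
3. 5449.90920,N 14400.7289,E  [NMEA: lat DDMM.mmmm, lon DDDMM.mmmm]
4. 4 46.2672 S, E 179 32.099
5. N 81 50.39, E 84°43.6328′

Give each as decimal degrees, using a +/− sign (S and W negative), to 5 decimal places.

1. -5.97848, -144.84580
2. 26.55800, 56.39512
3. 54.83182, 144.01215
4. -4.77112, 179.53498
5. 81.83983, 84.72721

Point 1:
  φ: 58.709′ = 0.978483°; total 5.978483
  hemisphere S, so the sign is −
  Longitude: 50.748′ = 0.845800°; total 144.845800
  W → negative
Point 2:
  Lat: 33.48′ = 0.558000°; total 26.558000
  N ⇒ keep positive
  Longitude: 23.707′ = 0.395117°; total 56.395117
  E ⇒ keep positive
Point 3:
  φ: degrees = first 2 digits = 54, minutes = 49.9092; 54 + 49.9092/60 = 54.831820
  N ⇒ keep positive
  Lon: degrees = first 3 digits = 144, minutes = 0.7289; 144 + 0.7289/60 = 144.012148
  E → positive
Point 4:
  φ: 4 + 46.2672/60 = 4.771120
  hemisphere S, so the sign is −
  λ: 32.099′ = 0.534983°; total 179.534983
  E ⇒ keep positive
Point 5:
  Lat: 50.39′ = 0.839833°; total 81.839833
  N → positive
  λ: 43.6328′ = 0.727213°; total 84.727213
  E ⇒ keep positive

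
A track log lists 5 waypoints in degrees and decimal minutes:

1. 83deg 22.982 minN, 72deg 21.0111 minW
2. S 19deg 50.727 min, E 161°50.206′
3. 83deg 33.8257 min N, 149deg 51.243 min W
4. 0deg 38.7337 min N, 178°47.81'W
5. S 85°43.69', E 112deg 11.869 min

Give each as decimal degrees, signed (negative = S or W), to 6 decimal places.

Point 1:
  Latitude: 22.982′ = 0.383033°; total 83.3830333
  N → positive
  λ: 21.0111′ = 0.350185°; total 72.3501850
  W → negative
Point 2:
  Latitude: 50.727′ = 0.845450°; total 19.8454500
  S → negative
  Lon: 50.206′ = 0.836767°; total 161.8367667
  E ⇒ keep positive
Point 3:
  Latitude: 83 + 33.8257/60 = 83.5637617
  N ⇒ keep positive
  Longitude: 149 + 51.243/60 = 149.8540500
  W → negative
Point 4:
  Latitude: 0 + 38.7337/60 = 0.6455617
  N ⇒ keep positive
  Longitude: 47.81′ = 0.796833°; total 178.7968333
  hemisphere W, so the sign is −
Point 5:
  Latitude: 43.69′ = 0.728167°; total 85.7281667
  S ⇒ negate
  Longitude: 112 + 11.869/60 = 112.1978167
  E ⇒ keep positive

1. 83.383033, -72.350185
2. -19.845450, 161.836767
3. 83.563762, -149.854050
4. 0.645562, -178.796833
5. -85.728167, 112.197817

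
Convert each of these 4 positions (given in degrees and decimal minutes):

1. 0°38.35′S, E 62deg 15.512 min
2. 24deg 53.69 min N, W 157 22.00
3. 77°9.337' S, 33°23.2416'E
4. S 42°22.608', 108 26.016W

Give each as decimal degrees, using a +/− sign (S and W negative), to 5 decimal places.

1. -0.63917, 62.25853
2. 24.89483, -157.36667
3. -77.15562, 33.38736
4. -42.37680, -108.43360

Point 1:
  Latitude: 38.35′ = 0.639167°; total 0.639167
  hemisphere S, so the sign is −
  Lon: 15.512′ = 0.258533°; total 62.258533
  E → positive
Point 2:
  Latitude: 24 + 53.69/60 = 24.894833
  N → positive
  Longitude: 157 + 22/60 = 157.366667
  W → negative
Point 3:
  Latitude: 9.337′ = 0.155617°; total 77.155617
  S → negative
  Longitude: 23.2416′ = 0.387360°; total 33.387360
  E ⇒ keep positive
Point 4:
  φ: 42 + 22.608/60 = 42.376800
  hemisphere S, so the sign is −
  λ: 26.016′ = 0.433600°; total 108.433600
  hemisphere W, so the sign is −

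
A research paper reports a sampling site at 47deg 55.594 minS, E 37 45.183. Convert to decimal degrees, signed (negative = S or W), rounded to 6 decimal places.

-47.926567, 37.753050

Lat: 55.594′ = 0.926567°; total 47.9265667
S ⇒ negate
Lon: 37 + 45.183/60 = 37.7530500
E → positive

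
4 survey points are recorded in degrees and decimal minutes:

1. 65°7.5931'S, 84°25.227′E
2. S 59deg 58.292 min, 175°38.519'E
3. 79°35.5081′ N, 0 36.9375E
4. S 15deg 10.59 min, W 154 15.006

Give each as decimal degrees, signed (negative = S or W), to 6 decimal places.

Point 1:
  Latitude: 65 + 7.5931/60 = 65.1265517
  hemisphere S, so the sign is −
  Longitude: 84 + 25.227/60 = 84.4204500
  E ⇒ keep positive
Point 2:
  Latitude: 59 + 58.292/60 = 59.9715333
  S → negative
  Longitude: 175 + 38.519/60 = 175.6419833
  E → positive
Point 3:
  φ: 79 + 35.5081/60 = 79.5918017
  N ⇒ keep positive
  λ: 0 + 36.9375/60 = 0.6156250
  E → positive
Point 4:
  φ: 15 + 10.59/60 = 15.1765000
  hemisphere S, so the sign is −
  λ: 154 + 15.006/60 = 154.2501000
  hemisphere W, so the sign is −

1. -65.126552, 84.420450
2. -59.971533, 175.641983
3. 79.591802, 0.615625
4. -15.176500, -154.250100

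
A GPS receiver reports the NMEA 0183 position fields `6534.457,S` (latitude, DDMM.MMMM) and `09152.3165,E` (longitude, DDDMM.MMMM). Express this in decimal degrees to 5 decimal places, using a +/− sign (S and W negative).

-65.57428, 91.87194

Lat: degrees = first 2 digits = 65, minutes = 34.457; 65 + 34.457/60 = 65.574283
S → negative
Lon: degrees = first 3 digits = 91, minutes = 52.3165; 91 + 52.3165/60 = 91.871942
E ⇒ keep positive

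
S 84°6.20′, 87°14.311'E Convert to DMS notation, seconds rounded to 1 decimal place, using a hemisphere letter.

φ: 6.20000′ → 6′ and 0.20000 × 60 = 12.000″
λ: fractional minutes 0.31100 × 60 = 18.660″

84°06′12.0″ S, 87°14′18.7″ E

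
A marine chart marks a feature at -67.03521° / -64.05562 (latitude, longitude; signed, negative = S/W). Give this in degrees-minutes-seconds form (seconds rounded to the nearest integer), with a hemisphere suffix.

Latitude is negative → S; |value| = 67.035210
Lat: whole degrees 67; 2.11260′ → 2′ and 6.76″
Longitude is negative → W; |value| = 64.055620
Longitude: 0.055620 × 60 = 3.33720′ → 3′, remainder × 60 = 20.23″

67°02′7″ S, 64°03′20″ W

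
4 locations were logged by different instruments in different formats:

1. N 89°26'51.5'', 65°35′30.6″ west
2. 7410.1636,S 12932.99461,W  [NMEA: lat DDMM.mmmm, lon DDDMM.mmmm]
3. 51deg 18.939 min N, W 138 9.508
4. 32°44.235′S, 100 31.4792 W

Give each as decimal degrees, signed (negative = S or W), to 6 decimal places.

Point 1:
  Lat: 26′ + 51.5″ = 26.85833′; 89 + 26.85833/60 = 89.4476389
  N → positive
  Longitude: 65° + 35/60 + 30.6/3600 = 65 + 0.583333 + 0.008500 = 65.5918333
  W ⇒ negate
Point 2:
  Lat: degrees = first 2 digits = 74, minutes = 10.1636; 74 + 10.1636/60 = 74.1693933
  hemisphere S, so the sign is −
  λ: split at 3 digits → 129° and 32.99461′; 129 + 32.99461/60 = 129.5499102
  hemisphere W, so the sign is −
Point 3:
  Latitude: 18.939′ = 0.315650°; total 51.3156500
  N ⇒ keep positive
  Longitude: 9.508′ = 0.158467°; total 138.1584667
  W ⇒ negate
Point 4:
  Lat: 32 + 44.235/60 = 32.7372500
  S ⇒ negate
  λ: 31.4792′ = 0.524653°; total 100.5246533
  W → negative

1. 89.447639, -65.591833
2. -74.169393, -129.549910
3. 51.315650, -138.158467
4. -32.737250, -100.524653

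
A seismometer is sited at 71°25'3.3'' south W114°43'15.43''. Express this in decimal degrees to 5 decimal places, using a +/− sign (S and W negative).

-71.41758, -114.72095

Lat: 71 + 25/60 + 3.3/3600 = 71.417583
S → negative
Lon: 114° + 43/60 + 15.43/3600 = 114 + 0.716667 + 0.004286 = 114.720953
W ⇒ negate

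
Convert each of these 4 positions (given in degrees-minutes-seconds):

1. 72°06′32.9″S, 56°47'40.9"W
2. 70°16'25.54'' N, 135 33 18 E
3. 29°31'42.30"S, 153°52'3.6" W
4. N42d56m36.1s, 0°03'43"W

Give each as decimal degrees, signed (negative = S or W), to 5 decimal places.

Point 1:
  Lat: 72° + 6/60 + 32.9/3600 = 72 + 0.100000 + 0.009139 = 72.109139
  hemisphere S, so the sign is −
  Longitude: 56 + 47/60 + 40.9/3600 = 56.794694
  W → negative
Point 2:
  Lat: 70 + 16/60 + 25.54/3600 = 70.273761
  N → positive
  Longitude: 135° + 33/60 + 18/3600 = 135 + 0.550000 + 0.005000 = 135.555000
  E → positive
Point 3:
  Lat: 29° + 31/60 + 42.3/3600 = 29 + 0.516667 + 0.011750 = 29.528417
  hemisphere S, so the sign is −
  Longitude: 52′ + 3.6″ = 52.06000′; 153 + 52.06000/60 = 153.867667
  W → negative
Point 4:
  Latitude: 56′ + 36.1″ = 56.60167′; 42 + 56.60167/60 = 42.943361
  N ⇒ keep positive
  Longitude: 0 + 3/60 + 43/3600 = 0.061944
  W ⇒ negate

1. -72.10914, -56.79469
2. 70.27376, 135.55500
3. -29.52842, -153.86767
4. 42.94336, -0.06194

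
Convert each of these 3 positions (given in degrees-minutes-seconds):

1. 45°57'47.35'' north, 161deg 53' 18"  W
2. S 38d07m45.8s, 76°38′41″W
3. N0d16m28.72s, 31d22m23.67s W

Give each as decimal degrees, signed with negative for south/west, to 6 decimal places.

1. 45.963153, -161.888333
2. -38.129389, -76.644722
3. 0.274644, -31.373242

Point 1:
  φ: 45° + 57/60 + 47.35/3600 = 45 + 0.950000 + 0.013153 = 45.9631528
  N ⇒ keep positive
  Lon: 53′ + 18″ = 53.30000′; 161 + 53.30000/60 = 161.8883333
  hemisphere W, so the sign is −
Point 2:
  φ: 38° + 7/60 + 45.8/3600 = 38 + 0.116667 + 0.012722 = 38.1293889
  hemisphere S, so the sign is −
  Lon: 38′ + 41″ = 38.68333′; 76 + 38.68333/60 = 76.6447222
  W ⇒ negate
Point 3:
  φ: 0 + 16/60 + 28.72/3600 = 0.2746444
  N ⇒ keep positive
  Longitude: 31° + 22/60 + 23.67/3600 = 31 + 0.366667 + 0.006575 = 31.3732417
  hemisphere W, so the sign is −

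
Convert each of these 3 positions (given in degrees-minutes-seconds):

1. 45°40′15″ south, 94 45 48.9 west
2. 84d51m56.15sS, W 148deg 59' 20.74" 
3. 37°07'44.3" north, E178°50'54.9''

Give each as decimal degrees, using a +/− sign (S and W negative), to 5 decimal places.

Point 1:
  Latitude: 45° + 40/60 + 15/3600 = 45 + 0.666667 + 0.004167 = 45.670833
  hemisphere S, so the sign is −
  λ: 45′ + 48.9″ = 45.81500′; 94 + 45.81500/60 = 94.763583
  W → negative
Point 2:
  Lat: 51′ + 56.15″ = 51.93583′; 84 + 51.93583/60 = 84.865597
  S ⇒ negate
  λ: 148° + 59/60 + 20.74/3600 = 148 + 0.983333 + 0.005761 = 148.989094
  hemisphere W, so the sign is −
Point 3:
  Latitude: 37° + 7/60 + 44.3/3600 = 37 + 0.116667 + 0.012306 = 37.128972
  N ⇒ keep positive
  Lon: 50′ + 54.9″ = 50.91500′; 178 + 50.91500/60 = 178.848583
  E ⇒ keep positive

1. -45.67083, -94.76358
2. -84.86560, -148.98909
3. 37.12897, 178.84858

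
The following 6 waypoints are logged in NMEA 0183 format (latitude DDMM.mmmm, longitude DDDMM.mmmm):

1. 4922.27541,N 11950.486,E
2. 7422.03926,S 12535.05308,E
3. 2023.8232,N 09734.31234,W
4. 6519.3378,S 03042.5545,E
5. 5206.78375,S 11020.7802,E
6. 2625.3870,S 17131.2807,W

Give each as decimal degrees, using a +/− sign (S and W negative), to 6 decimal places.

1. 49.371257, 119.841433
2. -74.367321, 125.584218
3. 20.397053, -97.571872
4. -65.322297, 30.709242
5. -52.113063, 110.346337
6. -26.423117, -171.521345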